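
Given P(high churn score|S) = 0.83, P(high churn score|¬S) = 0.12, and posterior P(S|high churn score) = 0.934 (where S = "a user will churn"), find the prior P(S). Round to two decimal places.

P(S) = 0.67

Bayes' rule in odds form gives O(S|E) = O(S)·[P(E|S)/P(E|¬S)], hence O(S) = O(S|E)/LR.
Posterior odds = 0.934/(1−0.934) = 14.1515. LR = 0.83/0.12 = 6.9167.
Prior odds = 14.1515/6.9167 = 2.0460, so P(S) = 2.0460/(1+2.0460) ≈ 0.67.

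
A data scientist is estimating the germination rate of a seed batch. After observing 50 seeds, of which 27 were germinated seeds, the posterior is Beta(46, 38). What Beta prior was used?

Beta(19, 15)

Beta is conjugate to the binomial likelihood: posterior = Beta(a+s, b+f).
So a = 46 − 27 = 19 and b = 38 − 23 = 15.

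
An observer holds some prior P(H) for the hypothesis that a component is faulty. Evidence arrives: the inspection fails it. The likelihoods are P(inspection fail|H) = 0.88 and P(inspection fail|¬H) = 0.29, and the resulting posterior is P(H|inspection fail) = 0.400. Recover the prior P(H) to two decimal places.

In odds form, posterior odds = prior odds × likelihood ratio, so prior odds = posterior odds ÷ LR.
Posterior odds = 0.400/(1−0.400) = 0.6667. LR = 0.88/0.29 = 3.0345.
Prior odds = 0.6667/3.0345 = 0.2197, so P(H) = 0.2197/(1+0.2197) ≈ 0.18.

P(H) = 0.18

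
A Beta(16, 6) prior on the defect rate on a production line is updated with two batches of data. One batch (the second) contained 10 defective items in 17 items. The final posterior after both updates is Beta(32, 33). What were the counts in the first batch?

Sequential conjugate updates are equivalent to a single update on the pooled data, so total successes = posterior α − prior α and total failures = posterior β − prior β.
Total across both batches: 32−16=16 defective items, 33−6=27 good items.
Subtract the second batch: 16−10=6 defective items and 27−7=20 good items.

6 defective items and 20 good items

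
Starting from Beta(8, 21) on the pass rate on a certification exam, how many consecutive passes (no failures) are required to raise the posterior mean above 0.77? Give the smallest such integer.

k = 63

After k passes and 0 failures the posterior is Beta(8+k, 21), with mean (8+k)/(8+21+k).
Set (8+k)/(29+k) > 0.77 and solve: k > (0.77·29 − 8)/(1 − 0.77) = 62.304.
The smallest integer exceeding 62.304 is 63, and checking k=63: (71)/(92) = 0.7717 > 0.77.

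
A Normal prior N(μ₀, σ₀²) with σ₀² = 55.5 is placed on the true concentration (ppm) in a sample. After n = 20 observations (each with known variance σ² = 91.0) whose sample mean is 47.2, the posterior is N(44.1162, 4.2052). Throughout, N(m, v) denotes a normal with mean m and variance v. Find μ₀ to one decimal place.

With known observation variance, the Normal–Normal posterior has precision τ_n = τ₀ + n/σ² and mean μ_n = (τ₀μ₀ + (n/σ²)x̄)/τ_n.
Here τ₀ = 1/55.5 = 0.018018 and τ_data = 20/91.0 = 0.219780, so τ_n = 0.237798.
Rearranging for μ₀: μ₀ = (μ_n·τ_n − τ_data·x̄)/τ₀ = (44.1162·0.237798 − 0.219780·47.2) / 0.018018 = 0.117128/0.018018 ≈ 6.5.

μ₀ = 6.5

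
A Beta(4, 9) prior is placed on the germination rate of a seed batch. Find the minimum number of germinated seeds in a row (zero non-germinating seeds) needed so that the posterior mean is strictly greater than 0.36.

After k germinated seeds and 0 non-germinating seeds the posterior is Beta(4+k, 9), with mean (4+k)/(4+9+k).
Set (4+k)/(13+k) > 0.36 and solve: k > (0.36·13 − 4)/(1 − 0.36) = 1.062.
The smallest integer exceeding 1.062 is 2.

k = 2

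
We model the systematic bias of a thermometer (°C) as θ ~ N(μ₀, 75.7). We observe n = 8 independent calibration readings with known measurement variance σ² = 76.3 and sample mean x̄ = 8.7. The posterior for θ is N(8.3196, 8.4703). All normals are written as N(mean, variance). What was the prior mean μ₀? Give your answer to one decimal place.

The posterior mean is a precision-weighted average: μ_n = (τ₀μ₀ + τ_data·x̄)/(τ₀+τ_data), with τ₀=1/σ₀² and τ_data=n/σ².
Here τ₀ = 1/75.7 = 0.013210 and τ_data = 8/76.3 = 0.104849, so τ_n = 0.118059.
Rearranging for μ₀: μ₀ = (μ_n·τ_n − τ_data·x̄)/τ₀ = (8.3196·0.118059 − 0.104849·8.7) / 0.013210 = 0.070017/0.013210 ≈ 5.3.

μ₀ = 5.3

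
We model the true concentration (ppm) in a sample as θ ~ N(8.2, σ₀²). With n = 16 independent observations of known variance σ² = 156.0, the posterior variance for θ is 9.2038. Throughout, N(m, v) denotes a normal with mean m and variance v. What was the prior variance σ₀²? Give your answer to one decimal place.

σ₀² = 164.3

Posterior precision equals prior precision plus data precision: 1/σ_n² = 1/σ₀² + n/σ².
So 1/σ₀² = 1/9.2038 − 16/156.0 = 0.108651 − 0.102564 = 0.006087.
Hence σ₀² = 1/0.006087 ≈ 164.3.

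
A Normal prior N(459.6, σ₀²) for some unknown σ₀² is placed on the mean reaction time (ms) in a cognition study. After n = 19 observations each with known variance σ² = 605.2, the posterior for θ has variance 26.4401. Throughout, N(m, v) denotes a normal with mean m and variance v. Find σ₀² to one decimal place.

For the Normal–Normal model with known σ², precisions add: τ_n = τ₀ + n/σ².
So 1/σ₀² = 1/26.4401 − 19/605.2 = 0.037821 − 0.031395 = 0.006426.
Hence σ₀² = 1/0.006426 ≈ 155.6.

σ₀² = 155.6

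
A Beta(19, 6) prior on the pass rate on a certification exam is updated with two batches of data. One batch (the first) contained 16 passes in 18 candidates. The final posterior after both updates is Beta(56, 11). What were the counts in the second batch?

21 passes and 3 failures

Because Beta–binomial updating is additive in the counts, the combined data contributed (α_post−α_prior, β_post−β_prior) successes and failures.
Total across both batches: 56−19=37 passes, 11−6=5 failures.
Subtract the first batch: 37−16=21 passes and 5−2=3 failures.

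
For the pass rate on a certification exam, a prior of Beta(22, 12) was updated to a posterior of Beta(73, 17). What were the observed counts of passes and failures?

Under Beta–binomial conjugacy the posterior parameters are (a+s, b+f).
So s = 73 − 22 = 51 and f = 17 − 12 = 5.

51 passes and 5 failures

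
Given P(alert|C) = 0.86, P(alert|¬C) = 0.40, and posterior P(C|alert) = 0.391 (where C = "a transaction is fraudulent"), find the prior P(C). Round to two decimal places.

P(C) = 0.23

Bayes' rule in odds form gives O(C|E) = O(C)·[P(E|C)/P(E|¬C)], hence O(C) = O(C|E)/LR.
Posterior odds = 0.391/(1−0.391) = 0.6420. LR = 0.86/0.40 = 2.1500.
Prior odds = 0.6420/2.1500 = 0.2986, so P(C) = 0.2986/(1+0.2986) ≈ 0.23.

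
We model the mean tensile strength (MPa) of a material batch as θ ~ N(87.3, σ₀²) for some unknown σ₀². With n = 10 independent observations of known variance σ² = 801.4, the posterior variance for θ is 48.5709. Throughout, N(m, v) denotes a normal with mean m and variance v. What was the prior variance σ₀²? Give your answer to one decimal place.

σ₀² = 123.3

For the Normal–Normal model with known σ², precisions add: τ_n = τ₀ + n/σ².
So 1/σ₀² = 1/48.5709 − 10/801.4 = 0.020588 − 0.012478 = 0.008110.
Hence σ₀² = 1/0.008110 ≈ 123.3.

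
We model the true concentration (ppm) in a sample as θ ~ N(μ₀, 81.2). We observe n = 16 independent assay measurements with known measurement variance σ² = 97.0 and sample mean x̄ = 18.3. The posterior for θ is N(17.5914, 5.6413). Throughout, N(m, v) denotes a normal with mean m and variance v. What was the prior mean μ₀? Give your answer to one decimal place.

The posterior mean is a precision-weighted average: μ_n = (τ₀μ₀ + τ_data·x̄)/(τ₀+τ_data), with τ₀=1/σ₀² and τ_data=n/σ².
Here τ₀ = 1/81.2 = 0.012315 and τ_data = 16/97.0 = 0.164948, so τ_n = 0.177263.
Rearranging for μ₀: μ₀ = (μ_n·τ_n − τ_data·x̄)/τ₀ = (17.5914·0.177263 − 0.164948·18.3) / 0.012315 = 0.099756/0.012315 ≈ 8.1.

μ₀ = 8.1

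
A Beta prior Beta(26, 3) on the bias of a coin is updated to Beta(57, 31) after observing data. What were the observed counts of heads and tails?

A Beta(α, β) prior with s successes and f failures in binomial data gives a Beta(α+s, β+f) posterior.
Match parameters: s=57−26=31, f=31−3=28.

31 heads and 28 tails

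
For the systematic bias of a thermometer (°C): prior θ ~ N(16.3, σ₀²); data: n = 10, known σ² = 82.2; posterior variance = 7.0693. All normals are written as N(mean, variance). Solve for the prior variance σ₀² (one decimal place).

Posterior precision equals prior precision plus data precision: 1/σ_n² = 1/σ₀² + n/σ².
So 1/σ₀² = 1/7.0693 − 10/82.2 = 0.141457 − 0.121655 = 0.019802.
Hence σ₀² = 1/0.019802 ≈ 50.5.

σ₀² = 50.5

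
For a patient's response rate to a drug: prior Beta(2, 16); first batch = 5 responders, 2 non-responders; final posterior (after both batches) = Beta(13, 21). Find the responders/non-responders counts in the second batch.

Sequential conjugate updates are equivalent to a single update on the pooled data, so total successes = posterior α − prior α and total failures = posterior β − prior β.
Total across both batches: 13−2=11 responders, 21−16=5 non-responders.
Subtract the first batch: 11−5=6 responders and 5−2=3 non-responders.

6 responders and 3 non-responders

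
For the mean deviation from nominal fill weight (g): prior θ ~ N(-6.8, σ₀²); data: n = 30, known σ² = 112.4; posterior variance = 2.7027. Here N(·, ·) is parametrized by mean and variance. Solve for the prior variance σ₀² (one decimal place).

σ₀² = 9.7

Posterior precision equals prior precision plus data precision: 1/σ_n² = 1/σ₀² + n/σ².
So 1/σ₀² = 1/2.7027 − 30/112.4 = 0.370000 − 0.266904 = 0.103096.
Hence σ₀² = 1/0.103096 ≈ 9.7.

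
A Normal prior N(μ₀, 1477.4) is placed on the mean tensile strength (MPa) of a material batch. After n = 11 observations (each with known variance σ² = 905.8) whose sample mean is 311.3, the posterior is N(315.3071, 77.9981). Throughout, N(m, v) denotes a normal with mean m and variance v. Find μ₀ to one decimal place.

The posterior mean is a precision-weighted average: μ_n = (τ₀μ₀ + τ_data·x̄)/(τ₀+τ_data), with τ₀=1/σ₀² and τ_data=n/σ².
Here τ₀ = 1/1477.4 = 0.000677 and τ_data = 11/905.8 = 0.012144, so τ_n = 0.012821.
Rearranging for μ₀: μ₀ = (μ_n·τ_n − τ_data·x̄)/τ₀ = (315.3071·0.012821 − 0.012144·311.3) / 0.000677 = 0.262125/0.000677 ≈ 387.2.

μ₀ = 387.2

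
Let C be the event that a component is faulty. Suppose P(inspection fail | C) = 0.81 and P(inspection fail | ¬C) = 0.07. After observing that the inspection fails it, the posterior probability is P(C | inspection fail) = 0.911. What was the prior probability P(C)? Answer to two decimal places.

P(C) = 0.47

Bayes' rule in odds form gives O(C|E) = O(C)·[P(E|C)/P(E|¬C)], hence O(C) = O(C|E)/LR.
Posterior odds = 0.911/(1−0.911) = 10.2360. LR = 0.81/0.07 = 11.5714.
Prior odds = 10.2360/11.5714 = 0.8846, so P(C) = 0.8846/(1+0.8846) ≈ 0.47.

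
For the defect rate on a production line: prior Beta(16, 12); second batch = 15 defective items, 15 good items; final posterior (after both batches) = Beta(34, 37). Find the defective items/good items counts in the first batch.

Because Beta–binomial updating is additive in the counts, the combined data contributed (α_post−α_prior, β_post−β_prior) successes and failures.
Total across both batches: 34−16=18 defective items, 37−12=25 good items.
Subtract the second batch: 18−15=3 defective items and 25−15=10 good items.

3 defective items and 10 good items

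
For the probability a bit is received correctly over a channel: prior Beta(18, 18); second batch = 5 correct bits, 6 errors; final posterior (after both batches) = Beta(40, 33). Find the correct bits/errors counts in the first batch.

Because Beta–binomial updating is additive in the counts, the combined data contributed (α_post−α_prior, β_post−β_prior) successes and failures.
Total across both batches: 40−18=22 correct bits, 33−18=15 errors.
Subtract the second batch: 22−5=17 correct bits and 15−6=9 errors.

17 correct bits and 9 errors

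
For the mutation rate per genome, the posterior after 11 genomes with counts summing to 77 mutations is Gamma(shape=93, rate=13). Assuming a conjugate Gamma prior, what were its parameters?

Gamma(shape=16, rate=2)

Gamma–Poisson conjugacy: posterior shape = α + Σxᵢ, posterior rate = β + n.
So α = 93 − 77 = 16 and β = 13 − 11 = 2.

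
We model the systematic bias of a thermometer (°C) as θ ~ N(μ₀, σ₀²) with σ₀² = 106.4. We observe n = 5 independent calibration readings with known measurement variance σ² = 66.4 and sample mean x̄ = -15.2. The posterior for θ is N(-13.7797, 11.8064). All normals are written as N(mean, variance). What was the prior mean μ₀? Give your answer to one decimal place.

μ₀ = -2.4

The posterior mean is a precision-weighted average: μ_n = (τ₀μ₀ + τ_data·x̄)/(τ₀+τ_data), with τ₀=1/σ₀² and τ_data=n/σ².
Here τ₀ = 1/106.4 = 0.009398 and τ_data = 5/66.4 = 0.075301, so τ_n = 0.084699.
Rearranging for μ₀: μ₀ = (μ_n·τ_n − τ_data·x̄)/τ₀ = (-13.7797·0.084699 − 0.075301·-15.2) / 0.009398 = -0.022552/0.009398 ≈ -2.4.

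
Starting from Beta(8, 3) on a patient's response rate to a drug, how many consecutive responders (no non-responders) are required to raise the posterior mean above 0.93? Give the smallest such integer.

After k responders and 0 non-responders the posterior is Beta(8+k, 3), with mean (8+k)/(8+3+k).
Set (8+k)/(11+k) > 0.93 and solve: k > (0.93·11 − 8)/(1 − 0.93) = 31.857.
The smallest integer exceeding 31.857 is 32.

k = 32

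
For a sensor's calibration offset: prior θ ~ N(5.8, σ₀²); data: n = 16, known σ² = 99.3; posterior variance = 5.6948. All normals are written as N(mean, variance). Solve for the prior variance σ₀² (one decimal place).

σ₀² = 69.1

For the Normal–Normal model with known σ², precisions add: τ_n = τ₀ + n/σ².
So 1/σ₀² = 1/5.6948 − 16/99.3 = 0.175599 − 0.161128 = 0.014471.
Hence σ₀² = 1/0.014471 ≈ 69.1.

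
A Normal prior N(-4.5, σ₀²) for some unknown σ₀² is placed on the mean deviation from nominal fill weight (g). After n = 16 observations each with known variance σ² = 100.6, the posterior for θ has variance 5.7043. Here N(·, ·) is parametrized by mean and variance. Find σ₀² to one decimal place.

σ₀² = 61.5

Posterior precision equals prior precision plus data precision: 1/σ_n² = 1/σ₀² + n/σ².
So 1/σ₀² = 1/5.7043 − 16/100.6 = 0.175306 − 0.159046 = 0.016260.
Hence σ₀² = 1/0.016260 ≈ 61.5.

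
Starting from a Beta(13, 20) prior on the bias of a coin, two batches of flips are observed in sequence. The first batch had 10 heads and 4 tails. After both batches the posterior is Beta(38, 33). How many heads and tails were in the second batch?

15 heads and 9 tails

Because Beta–binomial updating is additive in the counts, the combined data contributed (α_post−α_prior, β_post−β_prior) successes and failures.
Total across both batches: 38−13=25 heads, 33−20=13 tails.
Subtract the first batch: 25−10=15 heads and 13−4=9 tails.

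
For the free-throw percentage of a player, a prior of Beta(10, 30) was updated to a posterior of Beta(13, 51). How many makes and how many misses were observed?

3 makes and 21 misses

A Beta(α, β) prior with s successes and f failures in binomial data gives a Beta(α+s, β+f) posterior.
Match parameters: s=13−10=3, f=51−30=21.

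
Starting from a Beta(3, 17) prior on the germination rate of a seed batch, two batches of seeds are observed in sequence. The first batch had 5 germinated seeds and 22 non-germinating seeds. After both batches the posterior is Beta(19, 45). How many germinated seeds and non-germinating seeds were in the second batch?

Sequential conjugate updates are equivalent to a single update on the pooled data, so total successes = posterior α − prior α and total failures = posterior β − prior β.
Total across both batches: 19−3=16 germinated seeds, 45−17=28 non-germinating seeds.
Subtract the first batch: 16−5=11 germinated seeds and 28−22=6 non-germinating seeds.

11 germinated seeds and 6 non-germinating seeds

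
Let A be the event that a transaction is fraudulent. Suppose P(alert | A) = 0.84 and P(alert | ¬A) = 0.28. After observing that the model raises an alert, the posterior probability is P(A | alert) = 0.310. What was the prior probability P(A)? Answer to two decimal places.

In odds form, posterior odds = prior odds × likelihood ratio, so prior odds = posterior odds ÷ LR.
Posterior odds = 0.310/(1−0.310) = 0.4493. LR = 0.84/0.28 = 3.0000.
Prior odds = 0.4493/3.0000 = 0.1498, so P(A) = 0.1498/(1+0.1498) ≈ 0.13.

P(A) = 0.13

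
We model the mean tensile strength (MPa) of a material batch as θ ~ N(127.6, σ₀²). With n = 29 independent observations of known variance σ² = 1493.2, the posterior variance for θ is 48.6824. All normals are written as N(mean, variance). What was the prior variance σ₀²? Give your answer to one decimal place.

For the Normal–Normal model with known σ², precisions add: τ_n = τ₀ + n/σ².
So 1/σ₀² = 1/48.6824 − 29/1493.2 = 0.020541 − 0.019421 = 0.001120.
Hence σ₀² = 1/0.001120 ≈ 892.9.

σ₀² = 892.9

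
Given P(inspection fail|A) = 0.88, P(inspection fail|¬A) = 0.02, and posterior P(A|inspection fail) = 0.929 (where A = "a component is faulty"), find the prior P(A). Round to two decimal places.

P(A) = 0.23

In odds form, posterior odds = prior odds × likelihood ratio, so prior odds = posterior odds ÷ LR.
Posterior odds = 0.929/(1−0.929) = 13.0845. LR = 0.88/0.02 = 44.0000.
Prior odds = 13.0845/44.0000 = 0.2974, so P(A) = 0.2974/(1+0.2974) ≈ 0.23.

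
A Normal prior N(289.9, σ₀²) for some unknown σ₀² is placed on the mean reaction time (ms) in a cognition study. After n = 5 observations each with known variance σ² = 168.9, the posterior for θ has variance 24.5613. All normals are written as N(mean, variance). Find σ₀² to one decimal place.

Posterior precision equals prior precision plus data precision: 1/σ_n² = 1/σ₀² + n/σ².
So 1/σ₀² = 1/24.5613 − 5/168.9 = 0.040714 − 0.029603 = 0.011111.
Hence σ₀² = 1/0.011111 ≈ 90.0.

σ₀² = 90.0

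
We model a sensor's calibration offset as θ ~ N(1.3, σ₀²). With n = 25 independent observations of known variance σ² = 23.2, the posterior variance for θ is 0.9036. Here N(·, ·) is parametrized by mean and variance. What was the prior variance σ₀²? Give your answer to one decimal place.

σ₀² = 34.4

For the Normal–Normal model with known σ², precisions add: τ_n = τ₀ + n/σ².
So 1/σ₀² = 1/0.9036 − 25/23.2 = 1.106684 − 1.077586 = 0.029098.
Hence σ₀² = 1/0.029098 ≈ 34.4.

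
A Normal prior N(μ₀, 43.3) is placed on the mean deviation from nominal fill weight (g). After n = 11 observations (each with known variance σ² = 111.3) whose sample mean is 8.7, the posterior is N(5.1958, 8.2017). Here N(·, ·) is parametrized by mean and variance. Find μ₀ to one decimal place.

The posterior mean is a precision-weighted average: μ_n = (τ₀μ₀ + τ_data·x̄)/(τ₀+τ_data), with τ₀=1/σ₀² and τ_data=n/σ².
Here τ₀ = 1/43.3 = 0.023095 and τ_data = 11/111.3 = 0.098832, so τ_n = 0.121927.
Rearranging for μ₀: μ₀ = (μ_n·τ_n − τ_data·x̄)/τ₀ = (5.1958·0.121927 − 0.098832·8.7) / 0.023095 = -0.226330/0.023095 ≈ -9.8.

μ₀ = -9.8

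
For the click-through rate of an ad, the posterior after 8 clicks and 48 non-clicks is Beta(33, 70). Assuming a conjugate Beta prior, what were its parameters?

Beta(25, 22)

Beta is conjugate to the binomial likelihood: posterior = Beta(a+s, b+f).
So a = 33 − 8 = 25 and b = 70 − 48 = 22.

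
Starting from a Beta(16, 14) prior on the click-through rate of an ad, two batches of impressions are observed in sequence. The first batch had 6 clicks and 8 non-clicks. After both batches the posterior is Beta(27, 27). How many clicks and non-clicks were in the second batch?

5 clicks and 5 non-clicks

Because Beta–binomial updating is additive in the counts, the combined data contributed (α_post−α_prior, β_post−β_prior) successes and failures.
Total across both batches: 27−16=11 clicks, 27−14=13 non-clicks.
Subtract the first batch: 11−6=5 clicks and 13−8=5 non-clicks.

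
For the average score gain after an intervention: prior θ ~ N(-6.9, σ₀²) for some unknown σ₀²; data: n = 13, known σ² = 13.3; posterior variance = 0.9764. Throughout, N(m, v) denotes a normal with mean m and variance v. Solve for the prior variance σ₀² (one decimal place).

σ₀² = 21.4

For the Normal–Normal model with known σ², precisions add: τ_n = τ₀ + n/σ².
So 1/σ₀² = 1/0.9764 − 13/13.3 = 1.024170 − 0.977444 = 0.046726.
Hence σ₀² = 1/0.046726 ≈ 21.4.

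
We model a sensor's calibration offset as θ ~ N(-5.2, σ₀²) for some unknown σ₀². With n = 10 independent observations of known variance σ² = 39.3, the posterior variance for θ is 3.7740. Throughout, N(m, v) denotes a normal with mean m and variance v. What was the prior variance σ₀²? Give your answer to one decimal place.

σ₀² = 95.1

Posterior precision equals prior precision plus data precision: 1/σ_n² = 1/σ₀² + n/σ².
So 1/σ₀² = 1/3.7740 − 10/39.3 = 0.264971 − 0.254453 = 0.010518.
Hence σ₀² = 1/0.010518 ≈ 95.1.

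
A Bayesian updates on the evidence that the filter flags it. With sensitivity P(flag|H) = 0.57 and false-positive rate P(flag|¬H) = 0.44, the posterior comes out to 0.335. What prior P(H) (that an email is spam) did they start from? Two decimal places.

P(H) = 0.28

In odds form, posterior odds = prior odds × likelihood ratio, so prior odds = posterior odds ÷ LR.
Posterior odds = 0.335/(1−0.335) = 0.5038. LR = 0.57/0.44 = 1.2955.
Prior odds = 0.5038/1.2955 = 0.3889, so P(H) = 0.3889/(1+0.3889) ≈ 0.28.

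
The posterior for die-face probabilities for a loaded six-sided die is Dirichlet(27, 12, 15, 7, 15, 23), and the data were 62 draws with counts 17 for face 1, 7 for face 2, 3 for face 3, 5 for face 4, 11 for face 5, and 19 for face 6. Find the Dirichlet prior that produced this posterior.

For a Dirichlet(α) prior with multinomial counts c, the posterior is Dirichlet(α + c) componentwise.
Subtract each count from the matching posterior parameter: 27−17=10, 12−7=5, 15−3=12, 7−5=2, 15−11=4, 23−19=4.

Dirichlet(10, 5, 12, 2, 4, 4)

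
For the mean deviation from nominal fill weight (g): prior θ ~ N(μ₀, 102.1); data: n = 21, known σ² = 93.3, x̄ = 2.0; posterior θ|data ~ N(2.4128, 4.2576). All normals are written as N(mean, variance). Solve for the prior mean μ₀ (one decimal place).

With known observation variance, the Normal–Normal posterior has precision τ_n = τ₀ + n/σ² and mean μ_n = (τ₀μ₀ + (n/σ²)x̄)/τ_n.
Here τ₀ = 1/102.1 = 0.009794 and τ_data = 21/93.3 = 0.225080, so τ_n = 0.234874.
Rearranging for μ₀: μ₀ = (μ_n·τ_n − τ_data·x̄)/τ₀ = (2.4128·0.234874 − 0.225080·2.0) / 0.009794 = 0.116544/0.009794 ≈ 11.9.

μ₀ = 11.9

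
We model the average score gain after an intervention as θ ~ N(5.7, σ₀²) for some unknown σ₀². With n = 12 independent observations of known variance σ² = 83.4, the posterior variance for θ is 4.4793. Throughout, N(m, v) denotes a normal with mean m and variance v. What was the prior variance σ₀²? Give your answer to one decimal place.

σ₀² = 12.6

Posterior precision equals prior precision plus data precision: 1/σ_n² = 1/σ₀² + n/σ².
So 1/σ₀² = 1/4.4793 − 12/83.4 = 0.223249 − 0.143885 = 0.079364.
Hence σ₀² = 1/0.079364 ≈ 12.6.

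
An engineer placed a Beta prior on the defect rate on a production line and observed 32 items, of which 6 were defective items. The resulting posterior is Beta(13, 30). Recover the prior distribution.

Beta is conjugate to the binomial likelihood: posterior = Beta(a+s, b+f).
So a = 13 − 6 = 7 and b = 30 − 26 = 4.

Beta(7, 4)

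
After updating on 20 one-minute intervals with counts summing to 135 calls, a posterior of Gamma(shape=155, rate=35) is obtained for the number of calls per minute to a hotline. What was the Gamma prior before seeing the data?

Gamma(shape=20, rate=15)

A Gamma(α, β) prior (rate parametrization) on a Poisson rate with n observations summing to S gives posterior Gamma(α+S, β+n).
So α = 155 − 135 = 20 and β = 35 − 20 = 15.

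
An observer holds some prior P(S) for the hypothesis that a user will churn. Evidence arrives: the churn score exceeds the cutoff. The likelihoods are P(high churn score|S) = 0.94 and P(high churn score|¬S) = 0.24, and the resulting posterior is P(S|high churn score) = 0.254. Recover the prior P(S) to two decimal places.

In odds form, posterior odds = prior odds × likelihood ratio, so prior odds = posterior odds ÷ LR.
Posterior odds = 0.254/(1−0.254) = 0.3405. LR = 0.94/0.24 = 3.9167.
Prior odds = 0.3405/3.9167 = 0.0869, so P(S) = 0.0869/(1+0.0869) ≈ 0.08.

P(S) = 0.08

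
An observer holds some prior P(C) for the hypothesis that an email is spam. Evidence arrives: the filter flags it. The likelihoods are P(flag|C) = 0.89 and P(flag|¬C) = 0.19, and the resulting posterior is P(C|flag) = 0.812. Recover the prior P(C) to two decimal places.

Bayes' rule in odds form gives O(C|E) = O(C)·[P(E|C)/P(E|¬C)], hence O(C) = O(C|E)/LR.
Posterior odds = 0.812/(1−0.812) = 4.3191. LR = 0.89/0.19 = 4.6842.
Prior odds = 4.3191/4.6842 = 0.9221, so P(C) = 0.9221/(1+0.9221) ≈ 0.48.

P(C) = 0.48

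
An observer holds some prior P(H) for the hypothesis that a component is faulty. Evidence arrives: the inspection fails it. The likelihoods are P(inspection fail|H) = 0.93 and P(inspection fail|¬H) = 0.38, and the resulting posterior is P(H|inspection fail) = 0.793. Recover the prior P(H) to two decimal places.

P(H) = 0.61

In odds form, posterior odds = prior odds × likelihood ratio, so prior odds = posterior odds ÷ LR.
Posterior odds = 0.793/(1−0.793) = 3.8309. LR = 0.93/0.38 = 2.4474.
Prior odds = 3.8309/2.4474 = 1.5653, so P(H) = 1.5653/(1+1.5653) ≈ 0.61.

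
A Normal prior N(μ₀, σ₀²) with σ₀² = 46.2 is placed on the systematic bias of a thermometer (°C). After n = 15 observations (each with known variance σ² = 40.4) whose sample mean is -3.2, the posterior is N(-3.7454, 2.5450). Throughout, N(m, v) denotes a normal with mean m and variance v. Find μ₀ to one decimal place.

With known observation variance, the Normal–Normal posterior has precision τ_n = τ₀ + n/σ² and mean μ_n = (τ₀μ₀ + (n/σ²)x̄)/τ_n.
Here τ₀ = 1/46.2 = 0.021645 and τ_data = 15/40.4 = 0.371287, so τ_n = 0.392932.
Rearranging for μ₀: μ₀ = (μ_n·τ_n − τ_data·x̄)/τ₀ = (-3.7454·0.392932 − 0.371287·-3.2) / 0.021645 = -0.283569/0.021645 ≈ -13.1.

μ₀ = -13.1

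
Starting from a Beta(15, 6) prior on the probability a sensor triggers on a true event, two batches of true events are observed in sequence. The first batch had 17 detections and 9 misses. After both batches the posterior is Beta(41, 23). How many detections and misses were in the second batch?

Sequential conjugate updates are equivalent to a single update on the pooled data, so total successes = posterior α − prior α and total failures = posterior β − prior β.
Total across both batches: 41−15=26 detections, 23−6=17 misses.
Subtract the first batch: 26−17=9 detections and 17−9=8 misses.

9 detections and 8 misses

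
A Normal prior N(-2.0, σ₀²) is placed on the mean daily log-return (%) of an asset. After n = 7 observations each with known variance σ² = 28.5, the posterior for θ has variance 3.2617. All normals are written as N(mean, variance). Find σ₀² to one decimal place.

σ₀² = 16.4

Posterior precision equals prior precision plus data precision: 1/σ_n² = 1/σ₀² + n/σ².
So 1/σ₀² = 1/3.2617 − 7/28.5 = 0.306589 − 0.245614 = 0.060975.
Hence σ₀² = 1/0.060975 ≈ 16.4.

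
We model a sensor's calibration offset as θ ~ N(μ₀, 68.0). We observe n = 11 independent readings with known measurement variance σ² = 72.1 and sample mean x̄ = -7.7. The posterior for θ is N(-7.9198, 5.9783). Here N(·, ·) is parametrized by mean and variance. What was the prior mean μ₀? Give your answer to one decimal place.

The posterior mean is a precision-weighted average: μ_n = (τ₀μ₀ + τ_data·x̄)/(τ₀+τ_data), with τ₀=1/σ₀² and τ_data=n/σ².
Here τ₀ = 1/68.0 = 0.014706 and τ_data = 11/72.1 = 0.152566, so τ_n = 0.167272.
Rearranging for μ₀: μ₀ = (μ_n·τ_n − τ_data·x̄)/τ₀ = (-7.9198·0.167272 − 0.152566·-7.7) / 0.014706 = -0.150003/0.014706 ≈ -10.2.

μ₀ = -10.2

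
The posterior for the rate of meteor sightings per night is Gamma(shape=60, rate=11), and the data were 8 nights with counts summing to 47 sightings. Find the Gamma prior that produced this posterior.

Gamma(shape=13, rate=3)

A Gamma(α, β) prior (rate parametrization) on a Poisson rate with n observations summing to S gives posterior Gamma(α+S, β+n).
So α = 60 − 47 = 13 and β = 11 − 8 = 3.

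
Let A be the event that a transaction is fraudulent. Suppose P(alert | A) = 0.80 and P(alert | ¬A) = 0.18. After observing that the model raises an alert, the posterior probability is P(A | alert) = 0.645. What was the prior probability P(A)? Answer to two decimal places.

In odds form, posterior odds = prior odds × likelihood ratio, so prior odds = posterior odds ÷ LR.
Posterior odds = 0.645/(1−0.645) = 1.8169. LR = 0.80/0.18 = 4.4444.
Prior odds = 1.8169/4.4444 = 0.4088, so P(A) = 0.4088/(1+0.4088) ≈ 0.29.

P(A) = 0.29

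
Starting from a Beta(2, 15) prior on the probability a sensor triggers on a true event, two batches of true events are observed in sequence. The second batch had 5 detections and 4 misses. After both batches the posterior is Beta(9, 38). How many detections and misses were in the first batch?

Because Beta–binomial updating is additive in the counts, the combined data contributed (α_post−α_prior, β_post−β_prior) successes and failures.
Total across both batches: 9−2=7 detections, 38−15=23 misses.
Subtract the second batch: 7−5=2 detections and 23−4=19 misses.

2 detections and 19 misses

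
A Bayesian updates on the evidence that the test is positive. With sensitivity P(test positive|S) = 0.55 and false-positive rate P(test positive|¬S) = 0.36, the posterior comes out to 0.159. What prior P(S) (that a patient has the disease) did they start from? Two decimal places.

P(S) = 0.11

In odds form, posterior odds = prior odds × likelihood ratio, so prior odds = posterior odds ÷ LR.
Posterior odds = 0.159/(1−0.159) = 0.1891. LR = 0.55/0.36 = 1.5278.
Prior odds = 0.1891/1.5278 = 0.1238, so P(S) = 0.1238/(1+0.1238) ≈ 0.11.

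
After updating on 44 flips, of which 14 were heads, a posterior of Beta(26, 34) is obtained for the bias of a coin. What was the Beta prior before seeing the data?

A Beta(a, b) prior with s successes and f failures in binomial data gives a Beta(a+s, b+f) posterior.
So a = 26 − 14 = 12 and b = 34 − 30 = 4.

Beta(12, 4)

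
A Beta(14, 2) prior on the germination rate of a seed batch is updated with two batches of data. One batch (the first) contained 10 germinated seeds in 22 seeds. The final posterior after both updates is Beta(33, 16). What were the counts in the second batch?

9 germinated seeds and 2 non-germinating seeds

Sequential conjugate updates are equivalent to a single update on the pooled data, so total successes = posterior α − prior α and total failures = posterior β − prior β.
Total across both batches: 33−14=19 germinated seeds, 16−2=14 non-germinating seeds.
Subtract the first batch: 19−10=9 germinated seeds and 14−12=2 non-germinating seeds.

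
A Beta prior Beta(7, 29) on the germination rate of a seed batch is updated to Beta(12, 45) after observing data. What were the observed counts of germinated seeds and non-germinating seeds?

5 germinated seeds and 16 non-germinating seeds

Beta is conjugate to the binomial likelihood: posterior = Beta(a+s, b+f).
So s = 12 − 7 = 5 and f = 45 − 29 = 16.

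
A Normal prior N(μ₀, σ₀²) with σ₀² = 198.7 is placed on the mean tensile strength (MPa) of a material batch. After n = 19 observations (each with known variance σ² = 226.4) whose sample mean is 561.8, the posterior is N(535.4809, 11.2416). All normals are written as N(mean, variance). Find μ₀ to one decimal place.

μ₀ = 96.6

The posterior mean is a precision-weighted average: μ_n = (τ₀μ₀ + τ_data·x̄)/(τ₀+τ_data), with τ₀=1/σ₀² and τ_data=n/σ².
Here τ₀ = 1/198.7 = 0.005033 and τ_data = 19/226.4 = 0.083922, so τ_n = 0.088955.
Rearranging for μ₀: μ₀ = (μ_n·τ_n − τ_data·x̄)/τ₀ = (535.4809·0.088955 − 0.083922·561.8) / 0.005033 = 0.486324/0.005033 ≈ 96.6.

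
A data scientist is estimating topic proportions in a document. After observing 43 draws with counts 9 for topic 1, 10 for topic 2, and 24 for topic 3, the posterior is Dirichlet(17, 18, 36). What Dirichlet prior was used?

Dirichlet(8, 8, 12)

For a Dirichlet(α) prior with multinomial counts c, the posterior is Dirichlet(α + c) componentwise.
Subtract each count from the matching posterior parameter: 17−9=8, 18−10=8, 36−24=12.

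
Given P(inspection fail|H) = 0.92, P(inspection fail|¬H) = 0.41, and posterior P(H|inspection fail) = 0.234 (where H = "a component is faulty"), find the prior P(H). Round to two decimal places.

In odds form, posterior odds = prior odds × likelihood ratio, so prior odds = posterior odds ÷ LR.
Posterior odds = 0.234/(1−0.234) = 0.3055. LR = 0.92/0.41 = 2.2439.
Prior odds = 0.3055/2.2439 = 0.1361, so P(H) = 0.1361/(1+0.1361) ≈ 0.12.

P(H) = 0.12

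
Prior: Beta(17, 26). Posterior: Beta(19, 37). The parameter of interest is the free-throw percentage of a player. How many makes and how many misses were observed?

A Beta(α, β) prior with s successes and f failures in binomial data gives a Beta(α+s, β+f) posterior.
Match parameters: s=19−17=2, f=37−26=11.

2 makes and 11 misses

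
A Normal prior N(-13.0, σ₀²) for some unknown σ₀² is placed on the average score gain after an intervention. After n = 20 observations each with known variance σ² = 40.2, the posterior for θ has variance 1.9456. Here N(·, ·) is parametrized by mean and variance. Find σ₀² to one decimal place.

For the Normal–Normal model with known σ², precisions add: τ_n = τ₀ + n/σ².
So 1/σ₀² = 1/1.9456 − 20/40.2 = 0.513980 − 0.497512 = 0.016468.
Hence σ₀² = 1/0.016468 ≈ 60.7.

σ₀² = 60.7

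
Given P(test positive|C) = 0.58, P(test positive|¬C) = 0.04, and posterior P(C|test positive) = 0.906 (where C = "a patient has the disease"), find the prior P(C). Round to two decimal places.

In odds form, posterior odds = prior odds × likelihood ratio, so prior odds = posterior odds ÷ LR.
Posterior odds = 0.906/(1−0.906) = 9.6383. LR = 0.58/0.04 = 14.5000.
Prior odds = 9.6383/14.5000 = 0.6647, so P(C) = 0.6647/(1+0.6647) ≈ 0.40.

P(C) = 0.40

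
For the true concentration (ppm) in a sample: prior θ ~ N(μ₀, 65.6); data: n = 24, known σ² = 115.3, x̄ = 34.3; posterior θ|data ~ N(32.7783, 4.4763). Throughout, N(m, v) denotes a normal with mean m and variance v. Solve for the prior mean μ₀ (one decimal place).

μ₀ = 12.0

The posterior mean is a precision-weighted average: μ_n = (τ₀μ₀ + τ_data·x̄)/(τ₀+τ_data), with τ₀=1/σ₀² and τ_data=n/σ².
Here τ₀ = 1/65.6 = 0.015244 and τ_data = 24/115.3 = 0.208153, so τ_n = 0.223397.
Rearranging for μ₀: μ₀ = (μ_n·τ_n − τ_data·x̄)/τ₀ = (32.7783·0.223397 − 0.208153·34.3) / 0.015244 = 0.182926/0.015244 ≈ 12.0.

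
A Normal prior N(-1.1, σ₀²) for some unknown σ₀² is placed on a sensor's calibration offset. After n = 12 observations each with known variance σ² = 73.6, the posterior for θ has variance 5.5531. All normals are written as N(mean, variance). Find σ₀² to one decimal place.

Posterior precision equals prior precision plus data precision: 1/σ_n² = 1/σ₀² + n/σ².
So 1/σ₀² = 1/5.5531 − 12/73.6 = 0.180080 − 0.163043 = 0.017037.
Hence σ₀² = 1/0.017037 ≈ 58.7.

σ₀² = 58.7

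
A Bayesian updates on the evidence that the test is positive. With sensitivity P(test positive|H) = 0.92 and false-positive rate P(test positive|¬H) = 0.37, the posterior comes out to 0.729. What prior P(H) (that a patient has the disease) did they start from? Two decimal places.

Bayes' rule in odds form gives O(H|E) = O(H)·[P(E|H)/P(E|¬H)], hence O(H) = O(H|E)/LR.
Posterior odds = 0.729/(1−0.729) = 2.6900. LR = 0.92/0.37 = 2.4865.
Prior odds = 2.6900/2.4865 = 1.0818, so P(H) = 1.0818/(1+1.0818) ≈ 0.52.

P(H) = 0.52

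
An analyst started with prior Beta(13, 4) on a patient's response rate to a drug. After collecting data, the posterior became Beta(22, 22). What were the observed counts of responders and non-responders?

9 responders and 18 non-responders

Under Beta–binomial conjugacy the posterior parameters are (a+s, b+f).
Match parameters: s=22−13=9, f=22−4=18.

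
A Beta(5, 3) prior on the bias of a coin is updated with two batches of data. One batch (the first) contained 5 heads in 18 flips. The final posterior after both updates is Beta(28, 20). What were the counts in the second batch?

Sequential conjugate updates are equivalent to a single update on the pooled data, so total successes = posterior α − prior α and total failures = posterior β − prior β.
Total across both batches: 28−5=23 heads, 20−3=17 tails.
Subtract the first batch: 23−5=18 heads and 17−13=4 tails.

18 heads and 4 tails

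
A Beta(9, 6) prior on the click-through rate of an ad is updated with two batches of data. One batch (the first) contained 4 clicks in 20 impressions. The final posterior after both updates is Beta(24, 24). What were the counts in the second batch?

11 clicks and 2 non-clicks

Because Beta–binomial updating is additive in the counts, the combined data contributed (α_post−α_prior, β_post−β_prior) successes and failures.
Total across both batches: 24−9=15 clicks, 24−6=18 non-clicks.
Subtract the first batch: 15−4=11 clicks and 18−16=2 non-clicks.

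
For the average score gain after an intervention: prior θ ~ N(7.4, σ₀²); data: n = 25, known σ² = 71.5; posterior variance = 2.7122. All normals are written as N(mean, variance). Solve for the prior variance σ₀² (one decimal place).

Posterior precision equals prior precision plus data precision: 1/σ_n² = 1/σ₀² + n/σ².
So 1/σ₀² = 1/2.7122 − 25/71.5 = 0.368704 − 0.349650 = 0.019054.
Hence σ₀² = 1/0.019054 ≈ 52.5.

σ₀² = 52.5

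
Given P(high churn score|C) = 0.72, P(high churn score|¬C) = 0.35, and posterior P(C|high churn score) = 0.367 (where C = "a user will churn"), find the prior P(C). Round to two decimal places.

Bayes' rule in odds form gives O(C|E) = O(C)·[P(E|C)/P(E|¬C)], hence O(C) = O(C|E)/LR.
Posterior odds = 0.367/(1−0.367) = 0.5798. LR = 0.72/0.35 = 2.0571.
Prior odds = 0.5798/2.0571 = 0.2819, so P(C) = 0.2819/(1+0.2819) ≈ 0.22.

P(C) = 0.22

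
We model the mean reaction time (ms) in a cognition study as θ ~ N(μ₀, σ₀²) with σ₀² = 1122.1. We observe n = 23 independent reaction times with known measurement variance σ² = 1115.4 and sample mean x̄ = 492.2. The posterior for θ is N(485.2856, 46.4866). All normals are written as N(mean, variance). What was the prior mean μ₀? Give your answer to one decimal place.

The posterior mean is a precision-weighted average: μ_n = (τ₀μ₀ + τ_data·x̄)/(τ₀+τ_data), with τ₀=1/σ₀² and τ_data=n/σ².
Here τ₀ = 1/1122.1 = 0.000891 and τ_data = 23/1115.4 = 0.020620, so τ_n = 0.021511.
Rearranging for μ₀: μ₀ = (μ_n·τ_n − τ_data·x̄)/τ₀ = (485.2856·0.021511 − 0.020620·492.2) / 0.000891 = 0.289815/0.000891 ≈ 325.3.

μ₀ = 325.3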